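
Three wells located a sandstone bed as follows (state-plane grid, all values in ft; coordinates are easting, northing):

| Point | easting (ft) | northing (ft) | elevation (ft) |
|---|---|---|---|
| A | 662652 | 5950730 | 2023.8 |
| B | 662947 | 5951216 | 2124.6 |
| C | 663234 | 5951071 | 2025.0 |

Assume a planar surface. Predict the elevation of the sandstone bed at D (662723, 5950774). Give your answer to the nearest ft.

2025 ft

Two edge vectors: A→B = (295, 486, 100.8), A→C = (582, 341, 1.2).
Normal n = (A→B) × (A→C) = (-33789.6, 58311.6, -182257).
So ∂z/∂easting = −n_x/n_z = −0.18539535 and ∂z/∂northing = −n_y/n_z = 0.31994162.
Intercept c from A: 2023.8 + 122852.60 − 1903886.20 = −1779009.80.
At (662723, 5950774): z = −122865.8 + 1903900.3 − 1779009.80 = 2024.7 ft.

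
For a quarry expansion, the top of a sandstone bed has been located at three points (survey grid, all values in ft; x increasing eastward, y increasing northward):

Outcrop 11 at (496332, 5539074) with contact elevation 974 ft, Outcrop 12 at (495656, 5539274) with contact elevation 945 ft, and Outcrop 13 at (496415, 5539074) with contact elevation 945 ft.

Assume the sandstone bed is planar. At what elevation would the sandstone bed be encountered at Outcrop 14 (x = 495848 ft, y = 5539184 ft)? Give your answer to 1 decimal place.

997.3 ft

Two edge vectors: Outcrop 11→Outcrop 12 = (-676, 200, -29), Outcrop 11→Outcrop 13 = (83, 0, -29).
Normal n = (Outcrop 11→Outcrop 12) × (Outcrop 11→Outcrop 13) = (-5800, -22011, -16600).
So ∂z/∂x = −n_x/n_z = −0.349397590 and ∂z/∂y = −n_y/n_z = −1.325963855.
Intercept c from Outcrop 11: 974 + 173417.20 + 7344611.92 = 7519003.12.
At (495848, 5539184): z = −173248.1 − 7344757.8 + 7519003.12 = 997.3 ft.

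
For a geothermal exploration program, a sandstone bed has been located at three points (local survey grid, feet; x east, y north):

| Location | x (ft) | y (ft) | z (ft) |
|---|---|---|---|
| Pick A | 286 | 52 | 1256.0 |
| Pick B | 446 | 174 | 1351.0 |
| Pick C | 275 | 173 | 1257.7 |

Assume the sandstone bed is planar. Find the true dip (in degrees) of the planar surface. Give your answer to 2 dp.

28.76°

Let the plane be z = a·x + b·y + c.
Pick B−Pick A: 160a + 122b = 95;  Pick C−Pick A: −11a + 121b = 1.7.
Solving gives a = 0.54524, b = 0.06362.
Gradient magnitude |∇z| = √(a² + b²) = √(0.29729 + 0.00405) = 0.54894.
True dip = arctan(0.54894) = 28.76°, dipping toward W (azimuth ≈ 263°).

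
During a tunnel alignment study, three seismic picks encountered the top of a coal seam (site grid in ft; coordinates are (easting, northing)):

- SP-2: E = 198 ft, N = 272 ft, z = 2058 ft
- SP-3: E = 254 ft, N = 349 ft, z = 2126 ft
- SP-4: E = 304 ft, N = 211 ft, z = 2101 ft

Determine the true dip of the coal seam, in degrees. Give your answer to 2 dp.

37.46°

Let the plane be z = a·E + b·N + c.
SP-3−SP-2: 56a + 77b = 68;  SP-4−SP-2: 106a − 61b = 43.
Solving gives a = 0.64424, b = 0.41458.
Gradient magnitude |∇z| = √(a² + b²) = √(0.41504 + 0.17188) = 0.76611.
True dip = arctan(0.76611) = 37.46°, dipping toward WSW (azimuth ≈ 237°).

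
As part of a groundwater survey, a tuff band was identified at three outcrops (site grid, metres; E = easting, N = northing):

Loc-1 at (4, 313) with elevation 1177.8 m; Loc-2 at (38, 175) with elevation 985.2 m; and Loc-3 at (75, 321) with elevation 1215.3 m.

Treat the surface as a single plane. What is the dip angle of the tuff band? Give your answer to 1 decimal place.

Let the plane be z = a·E + b·N + c.
Loc-2−Loc-1: 34a − 138b = −192.6;  Loc-3−Loc-1: 71a + 8b = 37.5.
Solving gives a = 0.36089, b = 1.48457.
Gradient magnitude |∇z| = √(a² + b²) = √(0.13024 + 2.20394) = 1.52780.
True dip = arctan(1.52780) = 56.8°, dipping toward SSW (azimuth ≈ 194°).

56.8°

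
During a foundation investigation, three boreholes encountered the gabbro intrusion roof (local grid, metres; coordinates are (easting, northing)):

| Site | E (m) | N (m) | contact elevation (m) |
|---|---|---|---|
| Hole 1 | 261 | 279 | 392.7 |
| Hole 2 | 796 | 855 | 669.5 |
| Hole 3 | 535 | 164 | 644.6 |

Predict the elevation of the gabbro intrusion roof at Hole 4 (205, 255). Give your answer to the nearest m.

Two edge vectors: Hole 1→Hole 2 = (535, 576, 276.8), Hole 1→Hole 3 = (274, -115, 251.9).
Normal n = (Hole 1→Hole 2) × (Hole 1→Hole 3) = (176926.4, -58923.3, -219349).
So ∂z/∂E = −n_x/n_z = 0.80660 and ∂z/∂N = −n_y/n_z = −0.26863.
Intercept c from Hole 1: 392.7 − 210.52 + 74.95 = 257.13.
At (205, 255): z = 165.4 − 68.5 + 257.13 = 354.0 m.

354 m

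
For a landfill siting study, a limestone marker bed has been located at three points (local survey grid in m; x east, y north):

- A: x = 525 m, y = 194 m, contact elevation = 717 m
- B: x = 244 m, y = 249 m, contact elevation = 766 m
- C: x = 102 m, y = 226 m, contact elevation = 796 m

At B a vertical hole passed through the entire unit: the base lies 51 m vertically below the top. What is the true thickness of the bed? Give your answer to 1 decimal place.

49.8 m

Two edge vectors: A→B = (-281, 55, 49), A→C = (-423, 32, 79).
Normal n = (A→B) × (A→C) = (2777, 1472, 14273).
So ∂z/∂x = −n_x/n_z = −0.19456 and ∂z/∂y = −n_y/n_z = −0.10313.
|∇z| = √(a²+b²) = 0.22021, so dip δ = arctan(0.22021) = 12.42°.
True thickness = vertical thickness × cos δ = 51 × cos 12.42° = 49.8 m.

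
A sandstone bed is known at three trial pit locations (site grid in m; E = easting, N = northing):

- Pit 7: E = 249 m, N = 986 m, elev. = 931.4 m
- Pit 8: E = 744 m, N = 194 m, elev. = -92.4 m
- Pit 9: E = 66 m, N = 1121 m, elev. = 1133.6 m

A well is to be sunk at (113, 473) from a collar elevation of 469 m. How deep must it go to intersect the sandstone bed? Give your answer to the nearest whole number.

Two edge vectors: Pit 7→Pit 8 = (495, -792, -1023.8), Pit 7→Pit 9 = (-183, 135, 202.2).
Normal n = (Pit 7→Pit 8) × (Pit 7→Pit 9) = (-21929.4, 87266.4, -78111).
So ∂z/∂E = −n_x/n_z = −0.28075 and ∂z/∂N = −n_y/n_z = 1.11721.
Intercept c from Pit 7: 931.4 + 69.91 − 1101.57 = −100.26.
At (113, 473): z_contact = −31.7 + 528.4 − 100.26 = 396.5 m.
Depth below ground = 469 − 396.5 = 73 m.

73 m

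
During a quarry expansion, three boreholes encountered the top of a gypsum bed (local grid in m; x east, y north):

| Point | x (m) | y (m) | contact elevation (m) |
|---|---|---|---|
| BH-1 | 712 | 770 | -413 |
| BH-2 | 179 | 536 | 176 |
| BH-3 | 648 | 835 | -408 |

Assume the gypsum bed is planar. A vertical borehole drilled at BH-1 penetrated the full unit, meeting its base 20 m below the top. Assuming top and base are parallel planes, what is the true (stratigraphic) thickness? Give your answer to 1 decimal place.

13.7 m

Two edge vectors: BH-1→BH-2 = (-533, -234, 589), BH-1→BH-3 = (-64, 65, 5).
Normal n = (BH-1→BH-2) × (BH-1→BH-3) = (-39455, -35031, -49621).
So ∂z/∂x = −n_x/n_z = −0.79513 and ∂z/∂y = −n_y/n_z = −0.70597.
|∇z| = √(a²+b²) = 1.06331, so dip δ = arctan(1.06331) = 46.76°.
True thickness = vertical thickness × cos δ = 20 × cos 46.76° = 13.7 m.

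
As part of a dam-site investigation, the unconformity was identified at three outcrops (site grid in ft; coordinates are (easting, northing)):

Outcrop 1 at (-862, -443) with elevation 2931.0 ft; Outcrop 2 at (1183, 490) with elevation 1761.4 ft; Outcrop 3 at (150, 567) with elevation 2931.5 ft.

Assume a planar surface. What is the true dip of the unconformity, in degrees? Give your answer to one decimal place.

Two edge vectors: Outcrop 1→Outcrop 2 = (2045, 933, -1169.6), Outcrop 1→Outcrop 3 = (1012, 1010, 0.5).
Normal n = (Outcrop 1→Outcrop 2) × (Outcrop 1→Outcrop 3) = (1181762.5, -1184657.7, 1121254).
So ∂z/∂E = −n_x/n_z = −1.05397 and ∂z/∂N = −n_y/n_z = 1.05655.
Gradient magnitude |∇z| = √(a² + b²) = √(1.11084 + 1.11629) = 1.49236.
True dip = arctan(1.49236) = 56.2°, dipping toward SE (azimuth ≈ 135°).

56.2°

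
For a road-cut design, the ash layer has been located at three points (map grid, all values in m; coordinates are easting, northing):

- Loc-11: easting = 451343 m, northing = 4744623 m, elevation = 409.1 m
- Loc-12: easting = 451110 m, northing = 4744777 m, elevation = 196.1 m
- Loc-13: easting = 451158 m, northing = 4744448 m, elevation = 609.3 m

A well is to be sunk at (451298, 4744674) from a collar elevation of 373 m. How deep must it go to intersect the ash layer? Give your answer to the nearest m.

31 m

Let the plane be z = a·easting + b·northing + c.
Loc-12−Loc-11: −233a + 154b = −213;  Loc-13−Loc-11: −185a − 175b = 200.2.
Solving gives a = 0.09303689, b = −1.24235328.
Then c = 409.1 − a·451343 − b·4744623 = 5852915.50.
At (451298, 4744674): z_contact = 41987.4 − 5894561.3 + 5852915.50 = 341.6 m.
Depth below ground = 373 − 341.6 = 31 m.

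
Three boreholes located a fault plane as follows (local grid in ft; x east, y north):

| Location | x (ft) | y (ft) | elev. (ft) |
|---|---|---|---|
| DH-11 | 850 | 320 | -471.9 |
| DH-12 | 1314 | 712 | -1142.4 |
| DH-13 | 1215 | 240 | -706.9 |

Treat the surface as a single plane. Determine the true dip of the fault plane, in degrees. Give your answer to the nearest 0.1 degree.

47.9°

Let the plane be z = a·x + b·y + c.
DH-12−DH-11: 464a + 392b = −670.5;  DH-13−DH-11: 365a − 80b = −235.
Solving gives a = −0.80888, b = −0.75301.
Gradient magnitude |∇z| = √(a² + b²) = √(0.65429 + 0.56702) = 1.10513.
True dip = arctan(1.10513) = 47.9°, dipping toward NE (azimuth ≈ 047°).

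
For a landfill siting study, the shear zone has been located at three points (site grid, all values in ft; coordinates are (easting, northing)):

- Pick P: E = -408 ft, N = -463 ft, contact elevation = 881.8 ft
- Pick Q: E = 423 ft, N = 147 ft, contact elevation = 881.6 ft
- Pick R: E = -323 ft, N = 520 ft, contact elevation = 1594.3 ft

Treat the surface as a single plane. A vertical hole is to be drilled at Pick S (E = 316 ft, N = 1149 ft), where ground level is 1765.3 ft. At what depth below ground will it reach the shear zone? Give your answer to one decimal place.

47.4 ft

Two edge vectors: Pick P→Pick Q = (831, 610, -0.2), Pick P→Pick R = (85, 983, 712.5).
Normal n = (Pick P→Pick Q) × (Pick P→Pick R) = (434821.6, -592104.5, 765023).
So ∂z/∂E = −n_x/n_z = −0.568377 and ∂z/∂N = −n_y/n_z = 0.773970.
Intercept c from Pick P: 881.8 − 231.90 + 358.35 = 1008.25.
At (316, 1149): z_contact = −179.61 + 889.29 + 1008.25 = 1717.93 ft.
Depth below ground = 1765.3 − 1717.93 = 47.4 ft.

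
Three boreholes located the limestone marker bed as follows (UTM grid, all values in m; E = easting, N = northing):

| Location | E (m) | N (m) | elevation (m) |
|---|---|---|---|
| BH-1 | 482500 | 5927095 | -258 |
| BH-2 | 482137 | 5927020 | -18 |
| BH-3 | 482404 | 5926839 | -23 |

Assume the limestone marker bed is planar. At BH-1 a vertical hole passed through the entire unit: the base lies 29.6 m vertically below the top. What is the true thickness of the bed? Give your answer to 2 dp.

Two edge vectors: BH-1→BH-2 = (-363, -75, 240), BH-1→BH-3 = (-96, -256, 235).
Normal n = (BH-1→BH-2) × (BH-1→BH-3) = (43815, 62265, 85728).
So ∂z/∂E = −n_x/n_z = −0.51109 and ∂z/∂N = −n_y/n_z = −0.72631.
|∇z| = √(a²+b²) = 0.88811, so dip δ = arctan(0.88811) = 41.61°.
True thickness = vertical thickness × cos δ = 29.6 × cos 41.61° = 22.13 m.

22.13 m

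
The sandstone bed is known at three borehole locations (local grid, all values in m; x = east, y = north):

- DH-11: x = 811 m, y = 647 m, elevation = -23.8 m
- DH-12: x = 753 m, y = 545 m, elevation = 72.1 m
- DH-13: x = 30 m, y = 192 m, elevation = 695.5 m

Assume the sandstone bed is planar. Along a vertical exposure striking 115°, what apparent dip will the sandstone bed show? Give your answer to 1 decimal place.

Let the plane be z = a·x + b·y + c.
DH-12−DH-11: −58a − 102b = 95.9;  DH-13−DH-11: −781a − 455b = 719.3.
Solving gives a = −0.55816, b = −0.62281.
Unit vector along 115° is (sin 115°, cos 115°) = (0.9063, -0.4226).
Slope in that direction = a·(0.9063) + b·(-0.4226) = −0.24265.
Apparent dip = arctan|0.24265| = 13.6° (true dip is 39.9°, so apparent ≤ true as expected).

13.6°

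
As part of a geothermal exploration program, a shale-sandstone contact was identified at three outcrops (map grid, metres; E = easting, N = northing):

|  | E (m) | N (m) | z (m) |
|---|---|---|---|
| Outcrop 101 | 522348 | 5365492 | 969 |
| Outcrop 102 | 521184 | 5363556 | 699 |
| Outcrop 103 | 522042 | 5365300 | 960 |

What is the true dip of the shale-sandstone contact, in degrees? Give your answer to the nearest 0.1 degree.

Let the plane be z = a·E + b·N + c.
Outcrop 102−Outcrop 101: −1164a − 1936b = −270;  Outcrop 103−Outcrop 101: −306a − 192b = −9.
Solving gives a = −0.09329, b = 0.19555.
Gradient magnitude |∇z| = √(a² + b²) = √(0.00870 + 0.03824) = 0.21666.
True dip = arctan(0.21666) = 12.2°, dipping toward SSE (azimuth ≈ 154°).

12.2°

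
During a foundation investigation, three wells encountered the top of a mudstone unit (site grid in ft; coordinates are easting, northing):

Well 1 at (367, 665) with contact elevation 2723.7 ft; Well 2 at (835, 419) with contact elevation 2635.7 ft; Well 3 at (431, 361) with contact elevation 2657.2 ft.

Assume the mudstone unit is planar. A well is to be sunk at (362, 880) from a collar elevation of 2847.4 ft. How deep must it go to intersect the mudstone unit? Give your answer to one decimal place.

80.0 ft

Let the plane be z = a·easting + b·northing + c.
Well 2−Well 1: 468a − 246b = −88;  Well 3−Well 1: 64a − 304b = −66.5.
Solving gives a = −0.08214, b = 0.20146.
Then c = 2723.7 − a·367 − b·665 = 2619.88.
At (362, 880): z_contact = −29.73 + 177.28 + 2619.88 = 2767.42 ft.
Depth below ground = 2847.4 − 2767.42 = 80.0 ft.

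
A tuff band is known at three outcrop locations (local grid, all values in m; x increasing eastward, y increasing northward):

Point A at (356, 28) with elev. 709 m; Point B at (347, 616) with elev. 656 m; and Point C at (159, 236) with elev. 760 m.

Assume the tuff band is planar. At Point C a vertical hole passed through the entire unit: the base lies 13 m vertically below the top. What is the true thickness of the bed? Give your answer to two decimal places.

Let the plane be z = a·x + b·y + c.
Point B−Point A: −9a + 588b = −53;  Point C−Point A: −197a + 208b = 51.
Solving gives a = −0.35987, b = −0.09564.
|∇z| = √(a²+b²) = 0.37236, so dip δ = arctan(0.37236) = 20.42°.
True thickness = vertical thickness × cos δ = 13 × cos 20.42° = 12.18 m.

12.18 m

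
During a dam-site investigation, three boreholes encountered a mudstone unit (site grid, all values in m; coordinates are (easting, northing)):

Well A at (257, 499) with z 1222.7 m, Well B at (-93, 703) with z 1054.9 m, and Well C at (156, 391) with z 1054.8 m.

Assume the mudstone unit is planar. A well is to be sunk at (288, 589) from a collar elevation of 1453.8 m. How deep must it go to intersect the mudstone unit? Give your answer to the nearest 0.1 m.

Two edge vectors: Well A→Well B = (-350, 204, -167.8), Well A→Well C = (-101, -108, -167.9).
Normal n = (Well A→Well B) × (Well A→Well C) = (-52374, -41817.2, 58404).
So ∂z/∂E = −n_x/n_z = 0.89675 and ∂z/∂N = −n_y/n_z = 0.71600.
Intercept c from Well A: 1222.7 − 230.47 − 357.28 = 634.95.
At (288, 589): z_contact = 258.27 + 421.72 + 634.95 = 1314.94 m.
Depth below ground = 1453.8 − 1314.94 = 138.9 m.

138.9 m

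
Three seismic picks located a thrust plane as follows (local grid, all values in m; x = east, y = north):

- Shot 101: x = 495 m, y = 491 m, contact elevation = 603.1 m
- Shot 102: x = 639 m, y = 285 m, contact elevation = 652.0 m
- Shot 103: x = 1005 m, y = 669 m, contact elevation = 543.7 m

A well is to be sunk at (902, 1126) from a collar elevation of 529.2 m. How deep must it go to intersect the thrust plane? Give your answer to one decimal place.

Let the plane be z = a·x + b·y + c.
Shot 102−Shot 101: 144a − 206b = 48.9;  Shot 103−Shot 101: 510a + 178b = −59.4.
Solving gives a = −0.027027, b = −0.256271.
Then c = 603.1 − a·495 − b·491 = 742.31.
At (902, 1126): z_contact = −24.38 − 288.56 + 742.31 = 429.37 m.
Depth below ground = 529.2 − 429.37 = 99.8 m.

99.8 m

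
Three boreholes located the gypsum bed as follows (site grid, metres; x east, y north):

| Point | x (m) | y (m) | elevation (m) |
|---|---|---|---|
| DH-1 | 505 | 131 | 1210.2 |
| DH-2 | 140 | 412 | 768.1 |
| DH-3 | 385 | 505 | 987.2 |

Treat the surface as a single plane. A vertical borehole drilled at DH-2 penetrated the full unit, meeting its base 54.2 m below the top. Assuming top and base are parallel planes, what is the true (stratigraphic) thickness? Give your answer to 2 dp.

Two edge vectors: DH-1→DH-2 = (-365, 281, -442.1), DH-1→DH-3 = (-120, 374, -223).
Normal n = (DH-1→DH-2) × (DH-1→DH-3) = (102682.4, -28343, -102790).
So ∂z/∂x = −n_x/n_z = 0.99895 and ∂z/∂y = −n_y/n_z = −0.27574.
|∇z| = √(a²+b²) = 1.03631, so dip δ = arctan(1.03631) = 46.02°.
True thickness = vertical thickness × cos δ = 54.2 × cos 46.02° = 37.64 m.

37.64 m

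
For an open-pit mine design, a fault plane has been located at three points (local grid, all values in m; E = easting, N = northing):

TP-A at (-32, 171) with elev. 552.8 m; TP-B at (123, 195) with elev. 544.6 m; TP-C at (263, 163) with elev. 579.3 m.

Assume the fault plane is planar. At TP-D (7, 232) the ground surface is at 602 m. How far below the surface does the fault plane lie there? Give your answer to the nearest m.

94 m

Two edge vectors: TP-A→TP-B = (155, 24, -8.2), TP-A→TP-C = (295, -8, 26.5).
Normal n = (TP-A→TP-B) × (TP-A→TP-C) = (570.4, -6526.5, -8320).
So ∂z/∂E = −n_x/n_z = 0.06856 and ∂z/∂N = −n_y/n_z = −0.78444.
Intercept c from TP-A: 552.8 + 2.19 + 134.14 = 689.13.
At (7, 232): z_contact = 0.5 − 182.0 + 689.13 = 507.6 m.
Depth below ground = 602 − 507.6 = 94 m.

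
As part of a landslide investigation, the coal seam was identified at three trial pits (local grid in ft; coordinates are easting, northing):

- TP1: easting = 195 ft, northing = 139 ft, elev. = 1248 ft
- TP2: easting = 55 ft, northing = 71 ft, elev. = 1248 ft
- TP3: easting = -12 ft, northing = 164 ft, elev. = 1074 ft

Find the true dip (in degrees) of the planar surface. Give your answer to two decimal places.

Let the plane be z = a·easting + b·northing + c.
TP2−TP1: −140a − 68b = 0;  TP3−TP1: −207a + 25b = −174.
Solving gives a = 0.67319, b = −1.38598.
Gradient magnitude |∇z| = √(a² + b²) = √(0.45319 + 1.92094) = 1.54082.
True dip = arctan(1.54082) = 57.02°, dipping toward NNW (azimuth ≈ 334°).

57.02°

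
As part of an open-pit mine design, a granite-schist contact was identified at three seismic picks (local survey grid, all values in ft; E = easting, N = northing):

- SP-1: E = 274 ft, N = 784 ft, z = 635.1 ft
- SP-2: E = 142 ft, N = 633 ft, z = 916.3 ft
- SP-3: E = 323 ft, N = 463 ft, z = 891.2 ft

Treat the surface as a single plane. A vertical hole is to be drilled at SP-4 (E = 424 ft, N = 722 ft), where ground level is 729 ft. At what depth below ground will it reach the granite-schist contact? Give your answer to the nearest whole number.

Let the plane be z = a·E + b·N + c.
SP-2−SP-1: −132a − 151b = 281.2;  SP-3−SP-1: 49a − 321b = 256.1.
Solving gives a = −1.03663, b = −0.95606.
Then c = 635.1 − a·274 − b·784 = 1668.69.
At (424, 722): z_contact = −439.5 − 690.3 + 1668.69 = 538.9 ft.
Depth below ground = 729 − 538.9 = 190 ft.

190 ft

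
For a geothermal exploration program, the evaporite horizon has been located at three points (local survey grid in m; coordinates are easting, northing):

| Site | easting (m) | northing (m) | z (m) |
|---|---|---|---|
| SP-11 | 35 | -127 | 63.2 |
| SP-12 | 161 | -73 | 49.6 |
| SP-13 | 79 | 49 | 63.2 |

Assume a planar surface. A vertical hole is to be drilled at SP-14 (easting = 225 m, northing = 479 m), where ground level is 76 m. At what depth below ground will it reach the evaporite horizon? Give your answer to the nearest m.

Let the plane be z = a·easting + b·northing + c.
SP-12−SP-11: 126a + 54b = −13.6;  SP-13−SP-11: 44a + 176b = 0.
Solving gives a = −0.12089, b = 0.03022.
Then c = 63.2 − a·35 − b·-127 = 71.27.
At (225, 479): z_contact = −27.2 + 14.5 + 71.27 = 58.5 m.
Depth below ground = 76 − 58.5 = 17 m.

17 m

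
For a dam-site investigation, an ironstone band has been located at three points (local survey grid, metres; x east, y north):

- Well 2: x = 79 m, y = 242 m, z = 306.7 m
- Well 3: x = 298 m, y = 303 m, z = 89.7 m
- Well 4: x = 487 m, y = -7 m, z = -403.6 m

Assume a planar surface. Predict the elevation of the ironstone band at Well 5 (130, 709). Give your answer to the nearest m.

Let the plane be z = a·x + b·y + c.
Well 3−Well 2: 219a + 61b = −217;  Well 4−Well 2: 408a − 249b = −710.3.
Solving gives a = −1.22592, b = 0.84387.
Then c = 306.7 − a·79 − b·242 = 199.33.
At (130, 709): z = −159.4 + 598.3 + 199.33 = 638.3 m.

638 m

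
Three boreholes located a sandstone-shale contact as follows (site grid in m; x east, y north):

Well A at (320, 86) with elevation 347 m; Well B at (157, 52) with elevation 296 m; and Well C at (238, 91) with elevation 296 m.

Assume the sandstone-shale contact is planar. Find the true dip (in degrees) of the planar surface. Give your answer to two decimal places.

51.84°

Let the plane be z = a·x + b·y + c.
Well B−Well A: −163a − 34b = −51;  Well C−Well A: −82a + 5b = −51.
Solving gives a = 0.55204, b = −1.14654.
Gradient magnitude |∇z| = √(a² + b²) = √(0.30475 + 1.31456) = 1.27252.
True dip = arctan(1.27252) = 51.84°, dipping toward NNW (azimuth ≈ 334°).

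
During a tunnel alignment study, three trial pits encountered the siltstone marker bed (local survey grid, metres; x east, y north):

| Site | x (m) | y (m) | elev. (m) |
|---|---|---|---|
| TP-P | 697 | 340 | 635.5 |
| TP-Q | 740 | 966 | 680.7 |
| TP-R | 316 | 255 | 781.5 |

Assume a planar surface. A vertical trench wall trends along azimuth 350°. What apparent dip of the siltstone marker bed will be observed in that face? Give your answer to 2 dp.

9.59°

Let the plane be z = a·x + b·y + c.
TP-Q−TP-P: 43a + 626b = 45.2;  TP-R−TP-P: −381a − 85b = 146.
Solving gives a = −0.40553, b = 0.10006.
Unit vector along 350° is (sin 350°, cos 350°) = (-0.1736, 0.9848).
Slope in that direction = a·(-0.1736) + b·(0.9848) = 0.16896.
Apparent dip = arctan|0.16896| = 9.59° (true dip is 22.7°, so apparent ≤ true as expected).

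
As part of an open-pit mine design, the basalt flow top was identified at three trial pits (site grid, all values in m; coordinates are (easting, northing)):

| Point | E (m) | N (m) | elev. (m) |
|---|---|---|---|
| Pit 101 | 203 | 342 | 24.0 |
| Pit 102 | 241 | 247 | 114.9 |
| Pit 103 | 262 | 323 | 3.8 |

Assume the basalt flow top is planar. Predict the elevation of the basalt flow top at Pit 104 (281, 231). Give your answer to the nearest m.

105 m

Let the plane be z = a·E + b·N + c.
Pit 102−Pit 101: 38a − 95b = 90.9;  Pit 103−Pit 101: 59a − 19b = −20.2.
Solving gives a = −0.74669, b = −1.25552.
Then c = 24 − a·203 − b·342 = 604.97.
At (281, 231): z = −209.8 − 290.0 + 604.97 = 105.1 m.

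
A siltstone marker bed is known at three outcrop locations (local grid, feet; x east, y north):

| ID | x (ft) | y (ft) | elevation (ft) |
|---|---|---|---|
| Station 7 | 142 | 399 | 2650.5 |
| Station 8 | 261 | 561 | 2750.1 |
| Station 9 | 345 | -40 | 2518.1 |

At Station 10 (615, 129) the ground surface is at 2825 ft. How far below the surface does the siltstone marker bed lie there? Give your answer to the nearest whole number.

165 ft

Let the plane be z = a·x + b·y + c.
Station 8−Station 7: 119a + 162b = 99.6;  Station 9−Station 7: 203a − 439b = −132.4.
Solving gives a = 0.26167, b = 0.42260.
Then c = 2650.5 − a·142 − b·399 = 2444.73.
At (615, 129): z_contact = 160.9 + 54.5 + 2444.73 = 2660.2 ft.
Depth below ground = 2825 − 2660.2 = 165 ft.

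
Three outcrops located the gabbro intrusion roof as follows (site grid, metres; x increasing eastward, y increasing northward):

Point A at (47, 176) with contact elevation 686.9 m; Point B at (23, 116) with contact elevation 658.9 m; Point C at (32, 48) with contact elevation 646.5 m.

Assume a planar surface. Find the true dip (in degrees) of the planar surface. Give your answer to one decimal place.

Two edge vectors: Point A→Point B = (-24, -60, -28), Point A→Point C = (-15, -128, -40.4).
Normal n = (Point A→Point B) × (Point A→Point C) = (-1160, -549.6, 2172).
So ∂z/∂x = −n_x/n_z = 0.53407 and ∂z/∂y = −n_y/n_z = 0.25304.
Gradient magnitude |∇z| = √(a² + b²) = √(0.28523 + 0.06403) = 0.59098.
True dip = arctan(0.59098) = 30.6°, dipping toward WSW (azimuth ≈ 245°).

30.6°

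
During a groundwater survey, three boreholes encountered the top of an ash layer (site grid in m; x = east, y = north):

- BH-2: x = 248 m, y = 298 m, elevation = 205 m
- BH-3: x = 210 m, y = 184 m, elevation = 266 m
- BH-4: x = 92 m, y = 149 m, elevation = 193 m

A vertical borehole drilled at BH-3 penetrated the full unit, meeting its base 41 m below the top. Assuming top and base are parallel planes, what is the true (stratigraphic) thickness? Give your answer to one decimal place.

Let the plane be z = a·x + b·y + c.
BH-3−BH-2: −38a − 114b = 61;  BH-4−BH-2: −156a − 149b = −12.
Solving gives a = 0.86265, b = −0.82264.
|∇z| = √(a²+b²) = 1.19201, so dip δ = arctan(1.19201) = 50.01°.
True thickness = vertical thickness × cos δ = 41 × cos 50.01° = 26.4 m.

26.4 m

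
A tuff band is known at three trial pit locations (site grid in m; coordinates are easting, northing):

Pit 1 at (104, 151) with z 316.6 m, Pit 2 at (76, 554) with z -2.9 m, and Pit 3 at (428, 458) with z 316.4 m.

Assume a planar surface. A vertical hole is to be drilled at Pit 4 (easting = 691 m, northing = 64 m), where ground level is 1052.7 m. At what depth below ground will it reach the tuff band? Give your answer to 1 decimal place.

258.0 m

Two edge vectors: Pit 1→Pit 2 = (-28, 403, -319.5), Pit 1→Pit 3 = (324, 307, -0.2).
Normal n = (Pit 1→Pit 2) × (Pit 1→Pit 3) = (98005.9, -103523.6, -139168).
So ∂z/∂easting = −n_x/n_z = 0.70423 and ∂z/∂northing = −n_y/n_z = −0.74388.
Intercept c from Pit 1: 316.6 − 73.24 + 112.33 = 355.69.
At (691, 64): z_contact = 486.62 − 47.61 + 355.69 = 794.70 m.
Depth below ground = 1052.7 − 794.70 = 258.0 m.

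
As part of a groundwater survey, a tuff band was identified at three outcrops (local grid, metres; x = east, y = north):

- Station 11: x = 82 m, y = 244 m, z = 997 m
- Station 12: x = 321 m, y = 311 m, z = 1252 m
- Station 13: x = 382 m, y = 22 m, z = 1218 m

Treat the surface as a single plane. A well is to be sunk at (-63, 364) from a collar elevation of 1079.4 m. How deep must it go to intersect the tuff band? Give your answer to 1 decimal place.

Two edge vectors: Station 11→Station 12 = (239, 67, 255), Station 11→Station 13 = (300, -222, 221).
Normal n = (Station 11→Station 12) × (Station 11→Station 13) = (71417, 23681, -73158).
So ∂z/∂x = −n_x/n_z = 0.97620 and ∂z/∂y = −n_y/n_z = 0.32370.
Intercept c from Station 11: 997 − 80.05 − 78.98 = 837.97.
At (-63, 364): z_contact = −61.50 + 117.83 + 837.97 = 894.29 m.
Depth below ground = 1079.4 − 894.29 = 185.1 m.

185.1 m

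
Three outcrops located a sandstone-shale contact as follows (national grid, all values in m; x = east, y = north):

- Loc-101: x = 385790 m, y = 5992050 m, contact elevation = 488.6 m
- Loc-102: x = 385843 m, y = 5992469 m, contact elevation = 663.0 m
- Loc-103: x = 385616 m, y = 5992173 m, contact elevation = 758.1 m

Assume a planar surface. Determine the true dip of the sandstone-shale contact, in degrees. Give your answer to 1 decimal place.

52.0°

Let the plane be z = a·x + b·y + c.
Loc-102−Loc-101: 53a + 419b = 174.4;  Loc-103−Loc-101: −174a + 123b = 269.5.
Solving gives a = −1.15164, b = 0.56190.
Gradient magnitude |∇z| = √(a² + b²) = √(1.32628 + 0.31573) = 1.28141.
True dip = arctan(1.28141) = 52.0°, dipping toward ESE (azimuth ≈ 116°).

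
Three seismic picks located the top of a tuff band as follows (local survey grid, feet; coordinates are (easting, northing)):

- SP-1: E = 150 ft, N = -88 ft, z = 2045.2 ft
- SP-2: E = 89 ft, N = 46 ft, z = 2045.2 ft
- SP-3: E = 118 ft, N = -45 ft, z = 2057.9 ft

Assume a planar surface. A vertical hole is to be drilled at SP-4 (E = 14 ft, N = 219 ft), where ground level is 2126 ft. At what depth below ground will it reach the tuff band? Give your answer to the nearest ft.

Two edge vectors: SP-1→SP-2 = (-61, 134, 0), SP-1→SP-3 = (-32, 43, 12.7).
Normal n = (SP-1→SP-2) × (SP-1→SP-3) = (1701.8, 774.7, 1665).
So ∂z/∂E = −n_x/n_z = −1.02210 and ∂z/∂N = −n_y/n_z = −0.46529.
Intercept c from SP-1: 2045.2 + 153.32 − 40.95 = 2157.57.
At (14, 219): z_contact = −14.3 − 101.9 + 2157.57 = 2041.4 ft.
Depth below ground = 2126 − 2041.4 = 85 ft.

85 ft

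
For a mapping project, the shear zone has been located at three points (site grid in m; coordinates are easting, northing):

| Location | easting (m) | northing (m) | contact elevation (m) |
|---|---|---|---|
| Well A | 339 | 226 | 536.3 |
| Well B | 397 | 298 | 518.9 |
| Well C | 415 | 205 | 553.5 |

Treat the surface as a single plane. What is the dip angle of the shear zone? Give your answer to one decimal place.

Two edge vectors: Well A→Well B = (58, 72, -17.4), Well A→Well C = (76, -21, 17.2).
Normal n = (Well A→Well B) × (Well A→Well C) = (873, -2320, -6690).
So ∂z/∂easting = −n_x/n_z = 0.13049 and ∂z/∂northing = −n_y/n_z = −0.34679.
Gradient magnitude |∇z| = √(a² + b²) = √(0.01703 + 0.12026) = 0.37053.
True dip = arctan(0.37053) = 20.3°, dipping toward NNW (azimuth ≈ 339°).

20.3°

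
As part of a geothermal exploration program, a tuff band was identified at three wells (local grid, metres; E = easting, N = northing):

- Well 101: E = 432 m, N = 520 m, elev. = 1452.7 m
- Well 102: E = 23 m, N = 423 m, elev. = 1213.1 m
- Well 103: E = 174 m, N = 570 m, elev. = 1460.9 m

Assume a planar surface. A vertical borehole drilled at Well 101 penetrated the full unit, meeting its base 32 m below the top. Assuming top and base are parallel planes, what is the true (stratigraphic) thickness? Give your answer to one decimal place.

Let the plane be z = a·E + b·N + c.
Well 102−Well 101: −409a − 97b = −239.6;  Well 103−Well 101: −258a + 50b = 8.2.
Solving gives a = 0.24595, b = 1.43308.
|∇z| = √(a²+b²) = 1.45403, so dip δ = arctan(1.45403) = 55.48°.
True thickness = vertical thickness × cos δ = 32 × cos 55.48° = 18.1 m.

18.1 m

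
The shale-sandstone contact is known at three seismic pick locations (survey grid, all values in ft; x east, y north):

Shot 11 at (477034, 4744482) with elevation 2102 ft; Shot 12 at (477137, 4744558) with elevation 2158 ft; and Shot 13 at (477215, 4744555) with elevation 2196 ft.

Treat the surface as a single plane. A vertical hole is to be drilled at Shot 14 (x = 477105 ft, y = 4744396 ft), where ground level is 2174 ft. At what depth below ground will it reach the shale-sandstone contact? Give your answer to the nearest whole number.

43 ft

Two edge vectors: Shot 11→Shot 12 = (103, 76, 56), Shot 11→Shot 13 = (181, 73, 94).
Normal n = (Shot 11→Shot 12) × (Shot 11→Shot 13) = (3056, 454, -6237).
So ∂z/∂x = −n_x/n_z = 0.48997916 and ∂z/∂y = −n_y/n_z = 0.07279141.
Intercept c from Shot 11: 2102 − 233736.72 − 345357.52 = −576992.23.
At (477105, 4744396): z_contact = 233771.5 + 345351.3 − 576992.23 = 2130.5 ft.
Depth below ground = 2174 − 2130.5 = 43 ft.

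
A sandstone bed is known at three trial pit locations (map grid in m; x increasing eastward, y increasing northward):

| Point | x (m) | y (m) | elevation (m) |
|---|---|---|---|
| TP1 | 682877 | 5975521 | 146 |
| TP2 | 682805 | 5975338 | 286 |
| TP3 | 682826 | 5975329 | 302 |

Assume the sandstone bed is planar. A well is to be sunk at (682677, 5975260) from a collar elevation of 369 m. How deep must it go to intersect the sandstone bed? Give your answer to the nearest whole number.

Let the plane be z = a·x + b·y + c.
TP2−TP1: −72a − 183b = 140;  TP3−TP1: −51a − 192b = 156.
Solving gives a = 0.37140949, b = −0.91115564.
Then c = 146 − a·682877 − b·5975521 = 5191148.69.
At (682677, 5975260): z_contact = 253552.7 − 5444391.9 + 5191148.69 = 309.5 m.
Depth below ground = 369 − 309.5 = 59 m.

59 m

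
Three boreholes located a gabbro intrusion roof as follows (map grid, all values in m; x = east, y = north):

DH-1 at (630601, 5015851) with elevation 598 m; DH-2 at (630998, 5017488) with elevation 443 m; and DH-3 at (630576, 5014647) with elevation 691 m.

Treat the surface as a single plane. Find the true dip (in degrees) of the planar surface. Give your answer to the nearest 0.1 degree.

Two edge vectors: DH-1→DH-2 = (397, 1637, -155), DH-1→DH-3 = (-25, -1204, 93).
Normal n = (DH-1→DH-2) × (DH-1→DH-3) = (-34379, -33046, -437063).
So ∂z/∂x = −n_x/n_z = −0.07866 and ∂z/∂y = −n_y/n_z = −0.07561.
Gradient magnitude |∇z| = √(a² + b²) = √(0.00619 + 0.00572) = 0.10911.
True dip = arctan(0.10911) = 6.2°, dipping toward NE (azimuth ≈ 046°).

6.2°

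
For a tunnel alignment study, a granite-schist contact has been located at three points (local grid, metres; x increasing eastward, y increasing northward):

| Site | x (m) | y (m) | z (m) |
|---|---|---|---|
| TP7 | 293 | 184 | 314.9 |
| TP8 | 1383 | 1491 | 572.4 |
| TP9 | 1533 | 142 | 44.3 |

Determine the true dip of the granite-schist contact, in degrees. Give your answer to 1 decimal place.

Let the plane be z = a·x + b·y + c.
TP8−TP7: 1090a + 1307b = 257.5;  TP9−TP7: 1240a − 42b = −270.6.
Solving gives a = −0.20574, b = 0.36860.
Gradient magnitude |∇z| = √(a² + b²) = √(0.04233 + 0.13586) = 0.42213.
True dip = arctan(0.42213) = 22.9°, dipping toward SSE (azimuth ≈ 151°).

22.9°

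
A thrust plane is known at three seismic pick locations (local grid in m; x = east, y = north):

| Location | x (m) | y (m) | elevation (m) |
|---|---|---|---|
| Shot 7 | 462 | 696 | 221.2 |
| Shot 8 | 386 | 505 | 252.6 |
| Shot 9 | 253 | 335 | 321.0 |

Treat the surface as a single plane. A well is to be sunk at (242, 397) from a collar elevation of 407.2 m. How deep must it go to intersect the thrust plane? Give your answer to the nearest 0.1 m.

74.3 m

Two edge vectors: Shot 7→Shot 8 = (-76, -191, 31.4), Shot 7→Shot 9 = (-209, -361, 99.8).
Normal n = (Shot 7→Shot 8) × (Shot 7→Shot 9) = (-7726.4, 1022.2, -12483).
So ∂z/∂x = −n_x/n_z = −0.61895 and ∂z/∂y = −n_y/n_z = 0.08189.
Intercept c from Shot 7: 221.2 + 285.96 − 56.99 = 450.16.
At (242, 397): z_contact = −149.79 + 32.51 + 450.16 = 332.89 m.
Depth below ground = 407.2 − 332.89 = 74.3 m.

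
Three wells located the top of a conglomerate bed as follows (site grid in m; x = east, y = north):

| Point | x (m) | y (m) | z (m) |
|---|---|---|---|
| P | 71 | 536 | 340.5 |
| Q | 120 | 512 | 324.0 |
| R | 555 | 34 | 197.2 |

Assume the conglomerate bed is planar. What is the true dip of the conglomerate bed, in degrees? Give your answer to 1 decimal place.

Two edge vectors: P→Q = (49, -24, -16.5), P→R = (484, -502, -143.3).
Normal n = (P→Q) × (P→R) = (-4843.8, -964.3, -12982).
So ∂z/∂x = −n_x/n_z = −0.37312 and ∂z/∂y = −n_y/n_z = −0.07428.
Gradient magnitude |∇z| = √(a² + b²) = √(0.13922 + 0.00552) = 0.38044.
True dip = arctan(0.38044) = 20.8°, dipping toward ENE (azimuth ≈ 079°).

20.8°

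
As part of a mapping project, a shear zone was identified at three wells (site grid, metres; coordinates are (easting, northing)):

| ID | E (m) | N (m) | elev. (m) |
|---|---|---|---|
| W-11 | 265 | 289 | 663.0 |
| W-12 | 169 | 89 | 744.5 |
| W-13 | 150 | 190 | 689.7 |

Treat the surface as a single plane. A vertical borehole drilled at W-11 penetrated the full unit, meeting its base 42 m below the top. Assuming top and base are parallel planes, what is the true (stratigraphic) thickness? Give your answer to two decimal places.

36.90 m

Two edge vectors: W-11→W-12 = (-96, -200, 81.5), W-11→W-13 = (-115, -99, 26.7).
Normal n = (W-11→W-12) × (W-11→W-13) = (2728.5, -6809.3, -13496).
So ∂z/∂E = −n_x/n_z = 0.20217 and ∂z/∂N = −n_y/n_z = −0.50454.
|∇z| = √(a²+b²) = 0.54354, so dip δ = arctan(0.54354) = 28.53°.
True thickness = vertical thickness × cos δ = 42 × cos 28.53° = 36.90 m.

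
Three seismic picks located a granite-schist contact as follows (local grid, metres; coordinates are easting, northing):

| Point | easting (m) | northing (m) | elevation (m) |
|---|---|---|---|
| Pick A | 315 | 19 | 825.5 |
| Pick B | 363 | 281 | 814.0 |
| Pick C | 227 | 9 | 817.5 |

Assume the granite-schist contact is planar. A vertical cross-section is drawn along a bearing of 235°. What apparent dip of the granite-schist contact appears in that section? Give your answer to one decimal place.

2.6°

Two edge vectors: Pick A→Pick B = (48, 262, -11.5), Pick A→Pick C = (-88, -10, -8).
Normal n = (Pick A→Pick B) × (Pick A→Pick C) = (-2211, 1396, 22576).
So ∂z/∂easting = −n_x/n_z = 0.09794 and ∂z/∂northing = −n_y/n_z = −0.06184.
Unit vector along 235° is (sin 235°, cos 235°) = (-0.8192, -0.5736).
Slope in that direction = a·(-0.8192) + b·(-0.5736) = −0.04476.
Apparent dip = arctan|0.04476| = 2.6° (true dip is 6.6°, so apparent ≤ true as expected).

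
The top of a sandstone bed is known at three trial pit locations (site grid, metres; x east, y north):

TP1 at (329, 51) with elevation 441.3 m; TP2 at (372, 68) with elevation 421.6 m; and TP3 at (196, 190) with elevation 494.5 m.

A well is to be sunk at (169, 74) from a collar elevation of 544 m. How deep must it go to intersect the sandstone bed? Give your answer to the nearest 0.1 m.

Let the plane be z = a·x + b·y + c.
TP2−TP1: 43a + 17b = −19.7;  TP3−TP1: −133a + 139b = 53.2.
Solving gives a = −0.44218, b = −0.04036.
Then c = 441.3 − a·329 − b·51 = 588.84.
At (169, 74): z_contact = −74.73 − 2.99 + 588.84 = 511.12 m.
Depth below ground = 544 − 511.12 = 32.9 m.

32.9 m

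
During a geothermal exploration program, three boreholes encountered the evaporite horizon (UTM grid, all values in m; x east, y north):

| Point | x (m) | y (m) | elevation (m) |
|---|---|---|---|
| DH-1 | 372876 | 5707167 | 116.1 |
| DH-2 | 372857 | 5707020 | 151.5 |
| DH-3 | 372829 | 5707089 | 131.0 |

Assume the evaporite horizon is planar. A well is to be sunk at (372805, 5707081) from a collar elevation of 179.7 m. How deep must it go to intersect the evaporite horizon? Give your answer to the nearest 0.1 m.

49.2 m

Let the plane be z = a·x + b·y + c.
DH-2−DH-1: −19a − 147b = 35.4;  DH-3−DH-1: −47a − 78b = 14.9.
Solving gives a = 0.105196241, b = −0.254413120.
Then c = 116.1 − a·372876 − b·5707167 = 1412869.11.
At (372805, 5707081): z_contact = 39217.68 − 1451956.28 + 1412869.11 = 130.51 m.
Depth below ground = 179.7 − 130.51 = 49.2 m.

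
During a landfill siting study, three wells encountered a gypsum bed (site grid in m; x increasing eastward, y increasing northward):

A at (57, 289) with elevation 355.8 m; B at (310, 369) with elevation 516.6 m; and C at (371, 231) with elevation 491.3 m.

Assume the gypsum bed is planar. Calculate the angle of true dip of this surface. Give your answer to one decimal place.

33.0°

Let the plane be z = a·x + b·y + c.
B−A: 253a + 80b = 160.8;  C−A: 314a − 58b = 135.5.
Solving gives a = 0.50677, b = 0.40734.
Gradient magnitude |∇z| = √(a² + b²) = √(0.25682 + 0.16593) = 0.65019.
True dip = arctan(0.65019) = 33.0°, dipping toward SW (azimuth ≈ 231°).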